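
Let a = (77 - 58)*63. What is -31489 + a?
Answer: -30292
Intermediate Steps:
a = 1197 (a = 19*63 = 1197)
-31489 + a = -31489 + 1197 = -30292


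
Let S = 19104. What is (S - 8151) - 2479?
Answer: 8474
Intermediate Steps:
(S - 8151) - 2479 = (19104 - 8151) - 2479 = 10953 - 2479 = 8474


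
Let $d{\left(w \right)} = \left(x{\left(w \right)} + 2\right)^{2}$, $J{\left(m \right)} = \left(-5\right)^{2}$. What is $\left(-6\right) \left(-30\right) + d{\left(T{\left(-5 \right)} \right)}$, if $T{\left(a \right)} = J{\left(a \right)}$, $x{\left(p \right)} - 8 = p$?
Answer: $1405$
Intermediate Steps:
$x{\left(p \right)} = 8 + p$
$J{\left(m \right)} = 25$
$T{\left(a \right)} = 25$
$d{\left(w \right)} = \left(10 + w\right)^{2}$ ($d{\left(w \right)} = \left(\left(8 + w\right) + 2\right)^{2} = \left(10 + w\right)^{2}$)
$\left(-6\right) \left(-30\right) + d{\left(T{\left(-5 \right)} \right)} = \left(-6\right) \left(-30\right) + \left(10 + 25\right)^{2} = 180 + 35^{2} = 180 + 1225 = 1405$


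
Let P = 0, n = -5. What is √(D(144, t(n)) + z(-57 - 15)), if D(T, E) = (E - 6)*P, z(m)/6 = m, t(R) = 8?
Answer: 12*I*√3 ≈ 20.785*I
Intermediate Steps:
z(m) = 6*m
D(T, E) = 0 (D(T, E) = (E - 6)*0 = (-6 + E)*0 = 0)
√(D(144, t(n)) + z(-57 - 15)) = √(0 + 6*(-57 - 15)) = √(0 + 6*(-72)) = √(0 - 432) = √(-432) = 12*I*√3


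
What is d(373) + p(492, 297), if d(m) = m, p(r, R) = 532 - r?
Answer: 413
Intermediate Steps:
d(373) + p(492, 297) = 373 + (532 - 1*492) = 373 + (532 - 492) = 373 + 40 = 413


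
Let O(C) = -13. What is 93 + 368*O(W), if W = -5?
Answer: -4691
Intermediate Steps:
93 + 368*O(W) = 93 + 368*(-13) = 93 - 4784 = -4691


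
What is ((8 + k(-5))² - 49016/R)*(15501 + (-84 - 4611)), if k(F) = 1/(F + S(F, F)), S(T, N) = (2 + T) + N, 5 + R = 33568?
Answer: 3758177277378/5672147 ≈ 6.6257e+5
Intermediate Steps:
R = 33563 (R = -5 + 33568 = 33563)
S(T, N) = 2 + N + T
k(F) = 1/(2 + 3*F) (k(F) = 1/(F + (2 + F + F)) = 1/(F + (2 + 2*F)) = 1/(2 + 3*F))
((8 + k(-5))² - 49016/R)*(15501 + (-84 - 4611)) = ((8 + 1/(2 + 3*(-5)))² - 49016/33563)*(15501 + (-84 - 4611)) = ((8 + 1/(2 - 15))² - 49016*1/33563)*(15501 - 4695) = ((8 + 1/(-13))² - 49016/33563)*10806 = ((8 - 1/13)² - 49016/33563)*10806 = ((103/13)² - 49016/33563)*10806 = (10609/169 - 49016/33563)*10806 = (347786163/5672147)*10806 = 3758177277378/5672147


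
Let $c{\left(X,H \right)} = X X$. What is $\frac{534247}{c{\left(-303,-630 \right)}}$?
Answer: $\frac{534247}{91809} \approx 5.8191$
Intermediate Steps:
$c{\left(X,H \right)} = X^{2}$
$\frac{534247}{c{\left(-303,-630 \right)}} = \frac{534247}{\left(-303\right)^{2}} = \frac{534247}{91809}$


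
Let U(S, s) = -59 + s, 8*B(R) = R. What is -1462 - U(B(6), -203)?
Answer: -1200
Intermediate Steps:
B(R) = R/8
-1462 - U(B(6), -203) = -1462 - (-59 - 203) = -1462 - 1*(-262) = -1462 + 262 = -1200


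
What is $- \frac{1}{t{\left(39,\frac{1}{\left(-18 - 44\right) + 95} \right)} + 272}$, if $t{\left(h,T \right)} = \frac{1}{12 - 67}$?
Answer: $- \frac{55}{14959} \approx -0.0036767$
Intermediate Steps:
$t{\left(h,T \right)} = - \frac{1}{55}$ ($t{\left(h,T \right)} = \frac{1}{-55} = - \frac{1}{55}$)
$- \frac{1}{t{\left(39,\frac{1}{\left(-18 - 44\right) + 95} \right)} + 272} = - \frac{1}{- \frac{1}{55} + 272} = - \frac{1}{\frac{14959}{55}} = \left(-1\right) \frac{55}{14959} = - \frac{55}{14959}$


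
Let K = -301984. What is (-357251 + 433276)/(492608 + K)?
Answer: 76025/190624 ≈ 0.39882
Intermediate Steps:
(-357251 + 433276)/(492608 + K) = (-357251 + 433276)/(492608 - 301984) = 76025/190624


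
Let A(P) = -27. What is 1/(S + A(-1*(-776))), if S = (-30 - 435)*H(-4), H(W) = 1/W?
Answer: 4/357 ≈ 0.011204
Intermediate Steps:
S = 465/4 (S = (-30 - 435)/(-4) = -465*(-¼) = 465/4 ≈ 116.25)
1/(S + A(-1*(-776))) = 1/(465/4 - 27) = 1/(357/4) = 4/357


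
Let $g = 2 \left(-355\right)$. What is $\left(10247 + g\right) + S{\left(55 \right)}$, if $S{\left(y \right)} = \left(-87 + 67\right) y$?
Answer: $8437$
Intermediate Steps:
$g = -710$
$S{\left(y \right)} = - 20 y$
$\left(10247 + g\right) + S{\left(55 \right)} = \left(10247 - 710\right) - 1100 = 9537 - 1100 = 8437$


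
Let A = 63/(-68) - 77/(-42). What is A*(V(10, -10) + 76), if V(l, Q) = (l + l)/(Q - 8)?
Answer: 62345/918 ≈ 67.914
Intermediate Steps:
V(l, Q) = 2*l/(-8 + Q) (V(l, Q) = (2*l)/(-8 + Q) = 2*l/(-8 + Q))
A = 185/204 (A = 63*(-1/68) - 77*(-1/42) = -63/68 + 11/6 = 185/204 ≈ 0.90686)
A*(V(10, -10) + 76) = 185*(2*10/(-8 - 10) + 76)/204 = 185*(2*10/(-18) + 76)/204 = 185*(2*10*(-1/18) + 76)/204 = 185*(-10/9 + 76)/204 = (185/204)*(674/9) = 62345/918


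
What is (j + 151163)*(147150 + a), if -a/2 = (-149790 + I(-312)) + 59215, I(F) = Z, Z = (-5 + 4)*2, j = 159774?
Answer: 102081860848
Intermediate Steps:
Z = -2 (Z = -1*2 = -2)
I(F) = -2
a = 181154 (a = -2*((-149790 - 2) + 59215) = -2*(-149792 + 59215) = -2*(-90577) = 181154)
(j + 151163)*(147150 + a) = (159774 + 151163)*(147150 + 181154) = 310937*328304 = 102081860848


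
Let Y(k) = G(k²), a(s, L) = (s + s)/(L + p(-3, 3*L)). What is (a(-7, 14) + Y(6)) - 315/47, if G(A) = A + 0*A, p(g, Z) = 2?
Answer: 10687/376 ≈ 28.423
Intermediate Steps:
a(s, L) = 2*s/(2 + L) (a(s, L) = (s + s)/(L + 2) = (2*s)/(2 + L) = 2*s/(2 + L))
G(A) = A (G(A) = A + 0 = A)
Y(k) = k²
(a(-7, 14) + Y(6)) - 315/47 = (2*(-7)/(2 + 14) + 6²) - 315/47 = (2*(-7)/16 + 36) - 315*1/47 = (2*(-7)*(1/16) + 36) - 315/47 = (-7/8 + 36) - 315/47 = 281/8 - 315/47 = 10687/376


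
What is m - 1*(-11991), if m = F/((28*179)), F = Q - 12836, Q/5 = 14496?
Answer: 15039634/1253 ≈ 12003.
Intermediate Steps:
Q = 72480 (Q = 5*14496 = 72480)
F = 59644 (F = 72480 - 12836 = 59644)
m = 14911/1253 (m = 59644/((28*179)) = 59644/5012 = 59644*(1/5012) = 14911/1253 ≈ 11.900)
m - 1*(-11991) = 14911/1253 - 1*(-11991) = 14911/1253 + 11991 = 15039634/1253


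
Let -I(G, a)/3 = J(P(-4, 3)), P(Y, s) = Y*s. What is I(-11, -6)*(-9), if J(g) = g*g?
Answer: 3888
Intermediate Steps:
J(g) = g²
I(G, a) = -432 (I(G, a) = -3*(-4*3)² = -3*(-12)² = -3*144 = -432)
I(-11, -6)*(-9) = -432*(-9) = 3888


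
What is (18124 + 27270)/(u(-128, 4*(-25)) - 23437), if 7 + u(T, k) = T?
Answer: -22697/11786 ≈ -1.9258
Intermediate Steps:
u(T, k) = -7 + T
(18124 + 27270)/(u(-128, 4*(-25)) - 23437) = (18124 + 27270)/((-7 - 128) - 23437) = 45394/(-135 - 23437) = 45394/(-23572) = 45394*(-1/23572) = -22697/11786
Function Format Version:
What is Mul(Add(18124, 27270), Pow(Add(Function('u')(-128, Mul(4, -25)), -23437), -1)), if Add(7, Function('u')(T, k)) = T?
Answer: Rational(-22697, 11786) ≈ -1.9258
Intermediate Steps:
Function('u')(T, k) = Add(-7, T)
Mul(Add(18124, 27270), Pow(Add(Function('u')(-128, Mul(4, -25)), -23437), -1)) = Mul(Add(18124, 27270), Pow(Add(Add(-7, -128), -23437), -1)) = Mul(45394, Pow(Add(-135, -23437), -1)) = Mul(45394, Pow(-23572, -1)) = Mul(45394, Rational(-1, 23572)) = Rational(-22697, 11786)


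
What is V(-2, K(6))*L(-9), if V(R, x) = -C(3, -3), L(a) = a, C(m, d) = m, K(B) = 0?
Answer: 27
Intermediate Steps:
V(R, x) = -3 (V(R, x) = -1*3 = -3)
V(-2, K(6))*L(-9) = -3*(-9) = 27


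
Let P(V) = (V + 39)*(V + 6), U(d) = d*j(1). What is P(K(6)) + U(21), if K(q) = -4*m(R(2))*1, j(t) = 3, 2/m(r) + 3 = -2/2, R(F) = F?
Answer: 391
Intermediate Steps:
m(r) = -1/2 (m(r) = 2/(-3 - 2/2) = 2/(-3 - 2*1/2) = 2/(-3 - 1) = 2/(-4) = 2*(-1/4) = -1/2)
U(d) = 3*d (U(d) = d*3 = 3*d)
K(q) = 2 (K(q) = -4*(-1/2)*1 = 2*1 = 2)
P(V) = (6 + V)*(39 + V) (P(V) = (39 + V)*(6 + V) = (6 + V)*(39 + V))
P(K(6)) + U(21) = (234 + 2**2 + 45*2) + 3*21 = (234 + 4 + 90) + 63 = 328 + 63 = 391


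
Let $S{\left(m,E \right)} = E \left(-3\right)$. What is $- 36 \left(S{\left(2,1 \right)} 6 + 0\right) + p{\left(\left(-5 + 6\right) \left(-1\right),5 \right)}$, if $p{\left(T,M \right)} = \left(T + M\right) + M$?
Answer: $657$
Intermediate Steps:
$S{\left(m,E \right)} = - 3 E$
$p{\left(T,M \right)} = T + 2 M$ ($p{\left(T,M \right)} = \left(M + T\right) + M = T + 2 M$)
$- 36 \left(S{\left(2,1 \right)} 6 + 0\right) + p{\left(\left(-5 + 6\right) \left(-1\right),5 \right)} = - 36 \left(\left(-3\right) 1 \cdot 6 + 0\right) + \left(\left(-5 + 6\right) \left(-1\right) + 2 \cdot 5\right) = - 36 \left(\left(-3\right) 6 + 0\right) + \left(1 \left(-1\right) + 10\right) = - 36 \left(-18 + 0\right) + \left(-1 + 10\right) = \left(-36\right) \left(-18\right) + 9 = 648 + 9 = 657$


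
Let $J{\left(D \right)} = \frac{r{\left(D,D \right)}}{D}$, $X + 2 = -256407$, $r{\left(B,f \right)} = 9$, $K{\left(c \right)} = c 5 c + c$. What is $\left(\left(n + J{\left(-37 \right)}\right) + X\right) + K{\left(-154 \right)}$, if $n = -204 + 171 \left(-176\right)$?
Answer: $- \frac{6226480}{37} \approx -1.6828 \cdot 10^{5}$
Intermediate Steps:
$K{\left(c \right)} = c + 5 c^{2}$ ($K{\left(c \right)} = 5 c^{2} + c = c + 5 c^{2}$)
$X = -256409$ ($X = -2 - 256407 = -256409$)
$n = -30300$ ($n = -204 - 30096 = -30300$)
$J{\left(D \right)} = \frac{9}{D}$
$\left(\left(n + J{\left(-37 \right)}\right) + X\right) + K{\left(-154 \right)} = \left(\left(-30300 + \frac{9}{-37}\right) - 256409\right) - 154 \left(1 + 5 \left(-154\right)\right) = \left(\left(-30300 + 9 \left(- \frac{1}{37}\right)\right) - 256409\right) - 154 \left(1 - 770\right) = \left(\left(-30300 - \frac{9}{37}\right) - 256409\right) - -118426 = \left(- \frac{1121109}{37} - 256409\right) + 118426 = - \frac{10608242}{37} + 118426 = - \frac{6226480}{37}$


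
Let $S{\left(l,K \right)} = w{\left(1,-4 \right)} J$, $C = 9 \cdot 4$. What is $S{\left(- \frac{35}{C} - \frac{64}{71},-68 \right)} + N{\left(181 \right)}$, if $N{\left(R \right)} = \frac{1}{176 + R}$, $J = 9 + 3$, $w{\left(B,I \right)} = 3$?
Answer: $\frac{12853}{357} \approx 36.003$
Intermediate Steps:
$C = 36$
$J = 12$
$S{\left(l,K \right)} = 36$ ($S{\left(l,K \right)} = 3 \cdot 12 = 36$)
$S{\left(- \frac{35}{C} - \frac{64}{71},-68 \right)} + N{\left(181 \right)} = 36 + \frac{1}{176 + 181} = 36 + \frac{1}{357} = \frac{12853}{357}$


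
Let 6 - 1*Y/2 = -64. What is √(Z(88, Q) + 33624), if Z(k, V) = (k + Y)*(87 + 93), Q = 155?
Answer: 6*√2074 ≈ 273.25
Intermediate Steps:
Y = 140 (Y = 12 - 2*(-64) = 12 + 128 = 140)
Z(k, V) = 25200 + 180*k (Z(k, V) = (k + 140)*(87 + 93) = (140 + k)*180 = 25200 + 180*k)
√(Z(88, Q) + 33624) = √((25200 + 180*88) + 33624) = √((25200 + 15840) + 33624) = √(41040 + 33624) = √74664 = 6*√2074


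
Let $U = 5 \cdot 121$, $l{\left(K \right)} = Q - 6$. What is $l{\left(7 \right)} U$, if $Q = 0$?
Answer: $-3630$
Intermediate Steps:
$l{\left(K \right)} = -6$ ($l{\left(K \right)} = 0 - 6 = -6$)
$U = 605$
$l{\left(7 \right)} U = \left(-6\right) 605 = -3630$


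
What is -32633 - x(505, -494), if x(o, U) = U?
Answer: -32139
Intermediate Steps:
-32633 - x(505, -494) = -32633 - 1*(-494) = -32633 + 494 = -32139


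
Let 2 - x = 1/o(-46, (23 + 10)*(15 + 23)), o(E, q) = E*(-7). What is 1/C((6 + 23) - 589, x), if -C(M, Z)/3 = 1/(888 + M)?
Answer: -328/3 ≈ -109.33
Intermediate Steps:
o(E, q) = -7*E
x = 643/322 (x = 2 - 1/((-7*(-46))) = 2 - 1/322 = 643/322 ≈ 1.9969)
C(M, Z) = -3/(888 + M)
1/C((6 + 23) - 589, x) = 1/(-3/(888 + ((6 + 23) - 589))) = 1/(-3/(888 + (29 - 589))) = 1/(-3/(888 - 560)) = 1/(-3/328) = -328/3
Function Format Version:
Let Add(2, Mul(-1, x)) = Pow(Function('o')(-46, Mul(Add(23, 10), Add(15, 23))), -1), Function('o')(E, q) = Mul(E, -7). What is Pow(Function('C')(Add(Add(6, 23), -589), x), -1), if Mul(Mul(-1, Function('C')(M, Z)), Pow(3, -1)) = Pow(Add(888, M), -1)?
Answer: Rational(-328, 3) ≈ -109.33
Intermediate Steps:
Function('o')(E, q) = Mul(-7, E)
x = Rational(643, 322) (x = Add(2, Mul(-1, Pow(Mul(-7, -46), -1))) = Add(2, Mul(-1, Pow(322, -1))) = Add(2, Mul(-1, Rational(1, 322))) = Add(2, Rational(-1, 322)) = Rational(643, 322) ≈ 1.9969)
Function('C')(M, Z) = Mul(-3, Pow(Add(888, M), -1))
Pow(Function('C')(Add(Add(6, 23), -589), x), -1) = Pow(Mul(-3, Pow(Add(888, Add(Add(6, 23), -589)), -1)), -1) = Pow(Mul(-3, Pow(Add(888, Add(29, -589)), -1)), -1) = Pow(Mul(-3, Pow(Add(888, -560), -1)), -1) = Pow(Mul(-3, Pow(328, -1)), -1) = Pow(Mul(-3, Rational(1, 328)), -1) = Pow(Rational(-3, 328), -1) = Rational(-328, 3)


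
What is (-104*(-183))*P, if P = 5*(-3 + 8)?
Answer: 475800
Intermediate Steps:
P = 25 (P = 5*5 = 25)
(-104*(-183))*P = -104*(-183)*25 = 19032*25 = 475800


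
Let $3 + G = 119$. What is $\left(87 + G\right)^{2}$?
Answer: $41209$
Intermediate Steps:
$G = 116$ ($G = -3 + 119 = 116$)
$\left(87 + G\right)^{2} = \left(87 + 116\right)^{2} = 203^{2} = 41209$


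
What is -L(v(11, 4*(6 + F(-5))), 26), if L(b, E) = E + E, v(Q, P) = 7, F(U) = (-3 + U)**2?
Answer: -52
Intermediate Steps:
L(b, E) = 2*E
-L(v(11, 4*(6 + F(-5))), 26) = -2*26 = -1*52 = -52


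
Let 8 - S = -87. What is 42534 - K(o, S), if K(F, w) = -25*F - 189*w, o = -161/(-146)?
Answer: 8835419/146 ≈ 60517.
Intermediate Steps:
o = 161/146 (o = -161*(-1/146) = 161/146 ≈ 1.1027)
S = 95 (S = 8 - 1*(-87) = 8 + 87 = 95)
K(F, w) = -189*w - 25*F
42534 - K(o, S) = 42534 - (-189*95 - 25*161/146) = 42534 - (-17955 - 4025/146) = 42534 - 1*(-2625455/146) = 42534 + 2625455/146 = 8835419/146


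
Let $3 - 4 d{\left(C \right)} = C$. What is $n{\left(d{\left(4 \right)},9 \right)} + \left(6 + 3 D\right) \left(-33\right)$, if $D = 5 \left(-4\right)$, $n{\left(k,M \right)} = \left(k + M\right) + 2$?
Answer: $\frac{7171}{4} \approx 1792.8$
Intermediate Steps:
$d{\left(C \right)} = \frac{3}{4} - \frac{C}{4}$
$n{\left(k,M \right)} = 2 + M + k$ ($n{\left(k,M \right)} = \left(M + k\right) + 2 = 2 + M + k$)
$D = -20$
$n{\left(d{\left(4 \right)},9 \right)} + \left(6 + 3 D\right) \left(-33\right) = \left(2 + 9 + \left(\frac{3}{4} - 1\right)\right) + \left(6 + 3 \left(-20\right)\right) \left(-33\right) = \left(2 + 9 + \left(\frac{3}{4} - 1\right)\right) + \left(6 - 60\right) \left(-33\right) = \left(2 + 9 - \frac{1}{4}\right) - -1782 = \frac{43}{4} + 1782 = \frac{7171}{4}$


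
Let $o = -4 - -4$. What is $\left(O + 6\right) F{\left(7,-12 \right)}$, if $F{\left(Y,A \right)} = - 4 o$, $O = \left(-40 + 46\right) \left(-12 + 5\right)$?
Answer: $0$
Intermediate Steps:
$O = -42$ ($O = 6 \left(-7\right) = -42$)
$o = 0$ ($o = -4 + 4 = 0$)
$F{\left(Y,A \right)} = 0$ ($F{\left(Y,A \right)} = \left(-4\right) 0 = 0$)
$\left(O + 6\right) F{\left(7,-12 \right)} = \left(-42 + 6\right) 0 = \left(-36\right) 0 = 0$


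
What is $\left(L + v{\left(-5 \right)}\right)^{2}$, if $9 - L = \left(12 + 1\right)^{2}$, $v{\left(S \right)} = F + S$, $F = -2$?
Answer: $27889$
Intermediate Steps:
$v{\left(S \right)} = -2 + S$
$L = -160$ ($L = 9 - \left(12 + 1\right)^{2} = 9 - 13^{2} = 9 - 169 = -160$)
$\left(L + v{\left(-5 \right)}\right)^{2} = \left(-160 - 7\right)^{2} = \left(-167\right)^{2} = 27889$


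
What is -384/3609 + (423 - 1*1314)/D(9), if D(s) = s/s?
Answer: -1072001/1203 ≈ -891.11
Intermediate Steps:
D(s) = 1
-384/3609 + (423 - 1*1314)/D(9) = -384/3609 + (423 - 1*1314)/1 = -384*1/3609 + (423 - 1314)*1 = -128/1203 - 891*1 = -128/1203 - 891 = -1072001/1203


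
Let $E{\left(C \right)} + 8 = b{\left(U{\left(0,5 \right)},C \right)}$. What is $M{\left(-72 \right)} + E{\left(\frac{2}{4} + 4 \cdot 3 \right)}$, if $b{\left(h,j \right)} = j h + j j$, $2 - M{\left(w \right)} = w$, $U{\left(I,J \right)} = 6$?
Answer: $\frac{1189}{4} \approx 297.25$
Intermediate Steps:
$M{\left(w \right)} = 2 - w$
$b{\left(h,j \right)} = j^{2} + h j$ ($b{\left(h,j \right)} = h j + j^{2} = j^{2} + h j$)
$E{\left(C \right)} = -8 + C \left(6 + C\right)$
$M{\left(-72 \right)} + E{\left(\frac{2}{4} + 4 \cdot 3 \right)} = \left(2 - -72\right) - \left(8 - \left(\frac{2}{4} + 4 \cdot 3\right) \left(6 + \left(\frac{2}{4} + 4 \cdot 3\right)\right)\right) = \left(2 + 72\right) - \left(8 - \left(2 \cdot \frac{1}{4} + 12\right) \left(6 + \left(2 \cdot \frac{1}{4} + 12\right)\right)\right) = 74 - \left(8 - \left(\frac{1}{2} + 12\right) \left(6 + \left(\frac{1}{2} + 12\right)\right)\right) = 74 - \left(8 - \frac{25 \left(6 + \frac{25}{2}\right)}{2}\right) = 74 + \left(-8 + \frac{25}{2} \cdot \frac{37}{2}\right) = 74 + \left(-8 + \frac{925}{4}\right) = 74 + \frac{893}{4} = \frac{1189}{4}$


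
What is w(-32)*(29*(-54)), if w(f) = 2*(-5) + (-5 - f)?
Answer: -26622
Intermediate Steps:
w(f) = -15 - f (w(f) = -10 + (-5 - f) = -15 - f)
w(-32)*(29*(-54)) = (-15 - 1*(-32))*(29*(-54)) = (-15 + 32)*(-1566) = 17*(-1566) = -26622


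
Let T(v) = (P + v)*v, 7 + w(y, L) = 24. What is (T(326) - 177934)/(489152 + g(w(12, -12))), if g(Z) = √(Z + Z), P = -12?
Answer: -1232173888/7975655969 + 2519*√34/7975655969 ≈ -0.15449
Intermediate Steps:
w(y, L) = 17 (w(y, L) = -7 + 24 = 17)
T(v) = v*(-12 + v) (T(v) = (-12 + v)*v = v*(-12 + v))
g(Z) = √2*√Z (g(Z) = √(2*Z) = √2*√Z)
(T(326) - 177934)/(489152 + g(w(12, -12))) = (326*(-12 + 326) - 177934)/(489152 + √2*√17) = (326*314 - 177934)/(489152 + √34) = (102364 - 177934)/(489152 + √34) = -75570/(489152 + √34)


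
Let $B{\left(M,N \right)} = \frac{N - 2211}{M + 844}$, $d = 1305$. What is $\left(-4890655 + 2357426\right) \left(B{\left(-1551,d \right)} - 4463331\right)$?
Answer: $\frac{7993791849634419}{707} \approx 1.1307 \cdot 10^{13}$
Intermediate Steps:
$B{\left(M,N \right)} = \frac{-2211 + N}{844 + M}$
$\left(-4890655 + 2357426\right) \left(B{\left(-1551,d \right)} - 4463331\right) = \left(-4890655 + 2357426\right) \left(\frac{-2211 + 1305}{844 - 1551} - 4463331\right) = - 2533229 \left(\frac{1}{-707} \left(-906\right) - 4463331\right) = - 2533229 \left(\left(- \frac{1}{707}\right) \left(-906\right) - 4463331\right) = - 2533229 \left(\frac{906}{707} - 4463331\right) = \left(-2533229\right) \left(- \frac{3155574111}{707}\right) = \frac{7993791849634419}{707}$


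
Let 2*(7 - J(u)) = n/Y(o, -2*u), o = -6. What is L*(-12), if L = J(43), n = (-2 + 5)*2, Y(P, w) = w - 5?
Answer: -7680/91 ≈ -84.396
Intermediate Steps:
Y(P, w) = -5 + w
n = 6 (n = 3*2 = 6)
J(u) = 7 - 3/(-5 - 2*u)
L = 640/91 (L = 2*(19 + 7*43)/(5 + 2*43) = 2*(19 + 301)/(5 + 86) = 2*320/91 = 2*(1/91)*320 = 640/91 ≈ 7.0330)
L*(-12) = (640/91)*(-12) = -7680/91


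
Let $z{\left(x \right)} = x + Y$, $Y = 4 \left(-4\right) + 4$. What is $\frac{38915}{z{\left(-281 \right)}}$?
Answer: $- \frac{38915}{293} \approx -132.82$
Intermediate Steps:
$Y = -12$ ($Y = -16 + 4 = -12$)
$z{\left(x \right)} = -12 + x$ ($z{\left(x \right)} = x - 12 = -12 + x$)
$\frac{38915}{z{\left(-281 \right)}} = \frac{38915}{-12 - 281} = \frac{38915}{-293} = 38915 \left(- \frac{1}{293}\right) = - \frac{38915}{293}$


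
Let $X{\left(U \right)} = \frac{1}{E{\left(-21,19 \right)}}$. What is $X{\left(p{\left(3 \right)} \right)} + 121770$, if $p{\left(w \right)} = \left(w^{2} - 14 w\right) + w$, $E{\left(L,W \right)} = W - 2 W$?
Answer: $\frac{2313629}{19} \approx 1.2177 \cdot 10^{5}$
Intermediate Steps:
$E{\left(L,W \right)} = - W$
$p{\left(w \right)} = w^{2} - 13 w$
$X{\left(U \right)} = - \frac{1}{19}$ ($X{\left(U \right)} = \frac{1}{\left(-1\right) 19} = \frac{1}{-19} = - \frac{1}{19}$)
$X{\left(p{\left(3 \right)} \right)} + 121770 = - \frac{1}{19} + 121770 = \frac{2313629}{19}$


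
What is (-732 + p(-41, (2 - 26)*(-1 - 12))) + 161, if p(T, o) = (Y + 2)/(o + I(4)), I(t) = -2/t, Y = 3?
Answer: -355723/623 ≈ -570.98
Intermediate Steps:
p(T, o) = 5/(-½ + o) (p(T, o) = (3 + 2)/(o - 2/4) = 5/(o - 2*¼) = 5/(o - ½) = 5/(-½ + o))
(-732 + p(-41, (2 - 26)*(-1 - 12))) + 161 = (-732 + 10/(-1 + 2*((2 - 26)*(-1 - 12)))) + 161 = (-732 + 10/(-1 + 2*(-24*(-13)))) + 161 = (-732 + 10/(-1 + 2*312)) + 161 = (-732 + 10/(-1 + 624)) + 161 = (-732 + 10/623) + 161 = -456026/623 + 161 = -355723/623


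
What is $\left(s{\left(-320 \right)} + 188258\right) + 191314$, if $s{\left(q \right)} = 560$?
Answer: $380132$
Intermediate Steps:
$\left(s{\left(-320 \right)} + 188258\right) + 191314 = \left(560 + 188258\right) + 191314 = 188818 + 191314 = 380132$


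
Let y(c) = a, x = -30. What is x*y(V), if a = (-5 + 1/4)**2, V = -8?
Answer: -5415/8 ≈ -676.88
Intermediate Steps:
a = 361/16 (a = (-5 + 1/4)**2 = (-19/4)**2 = 361/16 ≈ 22.563)
y(c) = 361/16
x*y(V) = -30*361/16 = -5415/8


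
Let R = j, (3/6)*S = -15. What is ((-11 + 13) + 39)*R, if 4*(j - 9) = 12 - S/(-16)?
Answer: 15129/32 ≈ 472.78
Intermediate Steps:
S = -30 (S = 2*(-15) = -30)
j = 369/32 (j = 9 + (12 - (-30)/(-16))/4 = 9 + (12 - (-30)*(-1)/16)/4 = 9 + (12 - 1*15/8)/4 = 9 + (12 - 15/8)/4 = 9 + (¼)*(81/8) = 9 + 81/32 = 369/32 ≈ 11.531)
R = 369/32 ≈ 11.531
((-11 + 13) + 39)*R = ((-11 + 13) + 39)*(369/32) = (2 + 39)*(369/32) = 41*(369/32) = 15129/32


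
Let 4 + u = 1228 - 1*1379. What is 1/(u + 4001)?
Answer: 1/3846 ≈ 0.00026001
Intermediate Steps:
u = -155 (u = -4 + (1228 - 1*1379) = -4 + (1228 - 1379) = -4 - 151 = -155)
1/(u + 4001) = 1/(-155 + 4001) = 1/3846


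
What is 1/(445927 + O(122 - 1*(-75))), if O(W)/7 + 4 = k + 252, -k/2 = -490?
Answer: 1/454523 ≈ 2.2001e-6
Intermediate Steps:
k = 980 (k = -2*(-490) = 980)
O(W) = 8596 (O(W) = -28 + 7*(980 + 252) = -28 + 7*1232 = -28 + 8624 = 8596)
1/(445927 + O(122 - 1*(-75))) = 1/(445927 + 8596) = 1/454523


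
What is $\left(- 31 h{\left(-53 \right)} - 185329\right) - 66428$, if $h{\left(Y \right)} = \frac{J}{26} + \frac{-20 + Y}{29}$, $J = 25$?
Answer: $- \frac{189788415}{754} \approx -2.5171 \cdot 10^{5}$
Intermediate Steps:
$h{\left(Y \right)} = \frac{205}{754} + \frac{Y}{29}$ ($h{\left(Y \right)} = \frac{25}{26} + \frac{-20 + Y}{29} = 25 \cdot \frac{1}{26} + \left(-20 + Y\right) \frac{1}{29} = \frac{25}{26} + \left(- \frac{20}{29} + \frac{Y}{29}\right) = \frac{205}{754} + \frac{Y}{29}$)
$\left(- 31 h{\left(-53 \right)} - 185329\right) - 66428 = \left(- 31 \left(\frac{205}{754} + \frac{1}{29} \left(-53\right)\right) - 185329\right) - 66428 = \left(- 31 \left(\frac{205}{754} - \frac{53}{29}\right) - 185329\right) - 66428 = \left(\left(-31\right) \left(- \frac{1173}{754}\right) - 185329\right) - 66428 = \left(\frac{36363}{754} - 185329\right) - 66428 = - \frac{139701703}{754} - 66428 = - \frac{189788415}{754}$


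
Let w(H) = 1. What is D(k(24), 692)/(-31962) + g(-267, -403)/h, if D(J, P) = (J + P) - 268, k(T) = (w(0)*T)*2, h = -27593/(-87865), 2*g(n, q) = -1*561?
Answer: -787752710861/881927466 ≈ -893.22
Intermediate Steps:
g(n, q) = -561/2 (g(n, q) = (-1*561)/2 = (1/2)*(-561) = -561/2)
h = 27593/87865 (h = -27593*(-1/87865) = 27593/87865 ≈ 0.31404)
k(T) = 2*T (k(T) = (1*T)*2 = T*2 = 2*T)
D(J, P) = -268 + J + P
D(k(24), 692)/(-31962) + g(-267, -403)/h = (-268 + 2*24 + 692)/(-31962) - 561/(2*27593/87865) = (-268 + 48 + 692)*(-1/31962) - 561/2*87865/27593 = 472*(-1/31962) - 49292265/55186 = -236/15981 - 49292265/55186 = -787752710861/881927466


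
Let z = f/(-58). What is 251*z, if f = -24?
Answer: 3012/29 ≈ 103.86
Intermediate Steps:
z = 12/29 (z = -24/(-58) = -24*(-1/58) = 12/29 ≈ 0.41379)
251*z = 251*(12/29) = 3012/29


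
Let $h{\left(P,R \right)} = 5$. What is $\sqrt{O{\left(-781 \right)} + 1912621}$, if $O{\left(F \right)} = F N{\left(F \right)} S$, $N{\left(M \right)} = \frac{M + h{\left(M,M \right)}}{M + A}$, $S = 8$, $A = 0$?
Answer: $\sqrt{1906413} \approx 1380.7$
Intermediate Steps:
$N{\left(M \right)} = \frac{5 + M}{M}$ ($N{\left(M \right)} = \frac{M + 5}{M + 0} = \frac{5 + M}{M}$)
$O{\left(F \right)} = 40 + 8 F$ ($O{\left(F \right)} = F \frac{5 + F}{F} 8 = \left(5 + F\right) 8 = 40 + 8 F$)
$\sqrt{O{\left(-781 \right)} + 1912621} = \sqrt{\left(40 + 8 \left(-781\right)\right) + 1912621} = \sqrt{\left(40 - 6248\right) + 1912621} = \sqrt{-6208 + 1912621} = \sqrt{1906413}$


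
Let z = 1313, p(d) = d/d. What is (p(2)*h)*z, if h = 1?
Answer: 1313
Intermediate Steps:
p(d) = 1
(p(2)*h)*z = (1*1)*1313 = 1*1313 = 1313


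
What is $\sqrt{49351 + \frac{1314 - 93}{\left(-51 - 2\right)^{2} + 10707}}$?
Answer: $\frac{\sqrt{2253892129723}}{6758} \approx 222.15$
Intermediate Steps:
$\sqrt{49351 + \frac{1314 - 93}{\left(-51 - 2\right)^{2} + 10707}} = \sqrt{49351 + \frac{1221}{\left(-51 - 2\right)^{2} + 10707}} = \sqrt{49351 + \frac{1221}{\left(-53\right)^{2} + 10707}} = \sqrt{49351 + \frac{1221}{2809 + 10707}} = \sqrt{49351 + \frac{1221}{13516}} = \sqrt{\frac{667029337}{13516}} = \frac{\sqrt{2253892129723}}{6758}$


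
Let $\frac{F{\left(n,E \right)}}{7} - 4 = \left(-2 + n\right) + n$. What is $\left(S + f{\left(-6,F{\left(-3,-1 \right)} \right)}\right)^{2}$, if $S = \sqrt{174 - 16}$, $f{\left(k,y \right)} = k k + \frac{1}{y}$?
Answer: $\frac{1137921}{784} + \frac{1007 \sqrt{158}}{14} \approx 2355.6$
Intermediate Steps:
$F{\left(n,E \right)} = 14 + 14 n$ ($F{\left(n,E \right)} = 28 + 7 \left(\left(-2 + n\right) + n\right) = 28 + 7 \left(-2 + 2 n\right) = 28 + \left(-14 + 14 n\right) = 14 + 14 n$)
$f{\left(k,y \right)} = k^{2} + \frac{1}{y}$
$S = \sqrt{158} \approx 12.57$
$\left(S + f{\left(-6,F{\left(-3,-1 \right)} \right)}\right)^{2} = \left(\sqrt{158} + \left(\left(-6\right)^{2} + \frac{1}{14 + 14 \left(-3\right)}\right)\right)^{2} = \left(\sqrt{158} + \left(36 + \frac{1}{14 - 42}\right)\right)^{2} = \left(\sqrt{158} + \left(36 + \frac{1}{-28}\right)\right)^{2} = \left(\sqrt{158} + \left(36 - \frac{1}{28}\right)\right)^{2} = \left(\sqrt{158} + \frac{1007}{28}\right)^{2} = \left(\frac{1007}{28} + \sqrt{158}\right)^{2}$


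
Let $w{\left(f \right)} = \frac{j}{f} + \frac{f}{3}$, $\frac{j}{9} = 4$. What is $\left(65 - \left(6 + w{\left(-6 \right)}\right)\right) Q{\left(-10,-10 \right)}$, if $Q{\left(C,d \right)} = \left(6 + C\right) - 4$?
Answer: $-536$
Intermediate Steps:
$j = 36$ ($j = 9 \cdot 4 = 36$)
$w{\left(f \right)} = \frac{36}{f} + \frac{f}{3}$
$Q{\left(C,d \right)} = 2 + C$
$\left(65 - \left(6 + w{\left(-6 \right)}\right)\right) Q{\left(-10,-10 \right)} = \left(65 - \left(6 - 6 - 2\right)\right) \left(2 - 10\right) = \left(65 - \left(4 - 6\right)\right) \left(-8\right) = \left(65 - -2\right) \left(-8\right) = \left(65 + \left(-6 + 8\right)\right) \left(-8\right) = \left(65 + 2\right) \left(-8\right) = 67 \left(-8\right) = -536$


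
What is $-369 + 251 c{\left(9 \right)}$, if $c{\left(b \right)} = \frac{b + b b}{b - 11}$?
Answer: $-11664$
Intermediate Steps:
$c{\left(b \right)} = \frac{b + b^{2}}{-11 + b}$
$-369 + 251 c{\left(9 \right)} = -369 + 251 \frac{9 \left(1 + 9\right)}{-11 + 9} = -369 + 251 \cdot 9 \frac{1}{-2} \cdot 10 = -369 + 251 \cdot 9 \left(- \frac{1}{2}\right) 10 = -369 + 251 \left(-45\right) = -369 - 11295 = -11664$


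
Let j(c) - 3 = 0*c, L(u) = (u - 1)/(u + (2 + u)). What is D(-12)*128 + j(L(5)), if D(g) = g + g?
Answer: -3069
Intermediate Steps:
D(g) = 2*g
L(u) = (-1 + u)/(2 + 2*u)
j(c) = 3 (j(c) = 3 + 0*c = 3 + 0 = 3)
D(-12)*128 + j(L(5)) = (2*(-12))*128 + 3 = -24*128 + 3 = -3072 + 3 = -3069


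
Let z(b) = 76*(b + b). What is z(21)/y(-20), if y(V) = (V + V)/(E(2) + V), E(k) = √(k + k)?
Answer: 7182/5 ≈ 1436.4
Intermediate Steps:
E(k) = √2*√k (E(k) = √(2*k) = √2*√k)
z(b) = 152*b (z(b) = 76*(2*b) = 152*b)
y(V) = 2*V/(2 + V) (y(V) = (V + V)/(√2*√2 + V) = (2*V)/(2 + V) = 2*V/(2 + V))
z(21)/y(-20) = (152*21)/((2*(-20)/(2 - 20))) = 3192/((2*(-20)/(-18))) = 3192/((2*(-20)*(-1/18))) = 3192/(20/9) = 3192*(9/20) = 7182/5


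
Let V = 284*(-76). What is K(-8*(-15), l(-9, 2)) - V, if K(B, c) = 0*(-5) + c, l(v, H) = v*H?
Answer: 21566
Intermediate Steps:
l(v, H) = H*v
K(B, c) = c (K(B, c) = 0 + c = c)
V = -21584
K(-8*(-15), l(-9, 2)) - V = 2*(-9) - 1*(-21584) = -18 + 21584 = 21566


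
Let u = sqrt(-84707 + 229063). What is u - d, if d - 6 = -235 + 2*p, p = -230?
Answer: 689 + 2*sqrt(36089) ≈ 1068.9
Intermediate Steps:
d = -689 (d = 6 + (-235 + 2*(-230)) = 6 + (-235 - 460) = 6 - 695 = -689)
u = 2*sqrt(36089) (u = sqrt(144356) = 2*sqrt(36089) ≈ 379.94)
u - d = 2*sqrt(36089) - 1*(-689) = 2*sqrt(36089) + 689 = 689 + 2*sqrt(36089)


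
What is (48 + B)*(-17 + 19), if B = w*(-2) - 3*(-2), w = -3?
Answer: 120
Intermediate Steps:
B = 12 (B = -3*(-2) - 3*(-2) = 6 + 6 = 12)
(48 + B)*(-17 + 19) = (48 + 12)*(-17 + 19) = 60*2 = 120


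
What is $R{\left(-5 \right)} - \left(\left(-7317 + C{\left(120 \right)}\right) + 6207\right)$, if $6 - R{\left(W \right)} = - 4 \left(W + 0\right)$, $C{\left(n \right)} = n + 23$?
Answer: $953$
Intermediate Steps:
$C{\left(n \right)} = 23 + n$
$R{\left(W \right)} = 6 + 4 W$ ($R{\left(W \right)} = 6 - - 4 \left(W + 0\right) = 6 - - 4 W = 6 + 4 W$)
$R{\left(-5 \right)} - \left(\left(-7317 + C{\left(120 \right)}\right) + 6207\right) = \left(6 + 4 \left(-5\right)\right) - \left(\left(-7317 + \left(23 + 120\right)\right) + 6207\right) = \left(6 - 20\right) - \left(\left(-7317 + 143\right) + 6207\right) = -14 - \left(-7174 + 6207\right) = -14 - -967 = -14 + 967 = 953$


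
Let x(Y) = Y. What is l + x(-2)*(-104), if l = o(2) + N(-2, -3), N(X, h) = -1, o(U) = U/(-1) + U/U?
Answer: 206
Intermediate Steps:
o(U) = 1 - U (o(U) = U*(-1) + 1 = -U + 1 = 1 - U)
l = -2 (l = (1 - 1*2) - 1 = (1 - 2) - 1 = -1 - 1 = -2)
l + x(-2)*(-104) = -2 - 2*(-104) = -2 + 208 = 206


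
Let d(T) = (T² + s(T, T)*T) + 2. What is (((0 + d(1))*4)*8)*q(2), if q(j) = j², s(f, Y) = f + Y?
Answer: 640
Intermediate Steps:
s(f, Y) = Y + f
d(T) = 2 + 3*T² (d(T) = (T² + (T + T)*T) + 2 = (T² + (2*T)*T) + 2 = (T² + 2*T²) + 2 = 3*T² + 2 = 2 + 3*T²)
(((0 + d(1))*4)*8)*q(2) = (((0 + (2 + 3*1²))*4)*8)*2² = (((0 + (2 + 3*1))*4)*8)*4 = (((0 + (2 + 3))*4)*8)*4 = (((0 + 5)*4)*8)*4 = ((5*4)*8)*4 = (20*8)*4 = 160*4 = 640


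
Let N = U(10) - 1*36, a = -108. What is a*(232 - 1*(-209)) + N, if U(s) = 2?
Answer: -47662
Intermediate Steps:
N = -34 (N = 2 - 1*36 = 2 - 36 = -34)
a*(232 - 1*(-209)) + N = -108*(232 - 1*(-209)) - 34 = -108*(232 + 209) - 34 = -108*441 - 34 = -47628 - 34 = -47662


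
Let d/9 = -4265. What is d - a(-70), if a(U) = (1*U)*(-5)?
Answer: -38735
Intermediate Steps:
d = -38385 (d = 9*(-4265) = -38385)
a(U) = -5*U (a(U) = U*(-5) = -5*U)
d - a(-70) = -38385 - (-5)*(-70) = -38385 - 1*350 = -38385 - 350 = -38735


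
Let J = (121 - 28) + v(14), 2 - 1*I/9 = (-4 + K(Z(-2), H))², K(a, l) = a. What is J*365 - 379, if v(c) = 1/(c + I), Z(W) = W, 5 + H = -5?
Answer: 134259/4 ≈ 33565.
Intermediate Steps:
H = -10 (H = -5 - 5 = -10)
I = -306 (I = 18 - 9*(-4 - 2)² = 18 - 9*(-6)² = 18 - 9*36 = 18 - 324 = -306)
v(c) = 1/(-306 + c) (v(c) = 1/(c - 306) = 1/(-306 + c))
J = 27155/292 (J = (121 - 28) + 1/(-306 + 14) = 93 + 1/(-292) = 93 - 1/292 = 27155/292 ≈ 92.997)
J*365 - 379 = (27155/292)*365 - 379 = 135775/4 - 379 = 134259/4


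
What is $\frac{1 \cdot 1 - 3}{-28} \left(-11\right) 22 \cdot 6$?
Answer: $- \frac{726}{7} \approx -103.71$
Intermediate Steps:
$\frac{1 \cdot 1 - 3}{-28} \left(-11\right) 22 \cdot 6 = \left(1 - 3\right) \left(- \frac{1}{28}\right) \left(-11\right) 22 \cdot 6 = \left(-2\right) \left(- \frac{1}{28}\right) \left(-11\right) 22 \cdot 6 = \frac{1}{14} \left(-11\right) 22 \cdot 6 = \left(- \frac{11}{14}\right) 22 \cdot 6 = \left(- \frac{121}{7}\right) 6 = - \frac{726}{7}$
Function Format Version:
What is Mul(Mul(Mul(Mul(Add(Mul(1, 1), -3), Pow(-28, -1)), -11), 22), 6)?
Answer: Rational(-726, 7) ≈ -103.71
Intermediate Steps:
Mul(Mul(Mul(Mul(Add(Mul(1, 1), -3), Pow(-28, -1)), -11), 22), 6) = Mul(Mul(Mul(Mul(Add(1, -3), Rational(-1, 28)), -11), 22), 6) = Mul(Mul(Mul(Mul(-2, Rational(-1, 28)), -11), 22), 6) = Mul(Mul(Mul(Rational(1, 14), -11), 22), 6) = Mul(Mul(Rational(-11, 14), 22), 6) = Mul(Rational(-121, 7), 6) = Rational(-726, 7)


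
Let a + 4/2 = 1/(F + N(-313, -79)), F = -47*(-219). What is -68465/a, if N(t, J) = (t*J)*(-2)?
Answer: 2681157865/78323 ≈ 34232.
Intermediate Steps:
N(t, J) = -2*J*t (N(t, J) = (J*t)*(-2) = -2*J*t)
F = 10293
a = -78323/39161 (a = -2 + 1/(10293 - 2*(-79)*(-313)) = -2 + 1/(10293 - 49454) = -2 + 1/(-39161) = -2 - 1/39161 = -78323/39161 ≈ -2.0000)
-68465/a = -68465/(-78323/39161) = -68465*(-39161/78323) = 2681157865/78323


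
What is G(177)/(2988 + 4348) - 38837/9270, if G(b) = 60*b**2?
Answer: 1071267598/4250295 ≈ 252.05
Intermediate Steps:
G(177)/(2988 + 4348) - 38837/9270 = (60*177**2)/(2988 + 4348) - 38837/9270 = (60*31329)/7336 - 38837*1/9270 = 1879740*(1/7336) - 38837/9270 = 469935/1834 - 38837/9270 = 1071267598/4250295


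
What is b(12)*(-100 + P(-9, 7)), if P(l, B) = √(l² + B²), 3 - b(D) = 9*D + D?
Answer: 11700 - 117*√130 ≈ 10366.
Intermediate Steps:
b(D) = 3 - 10*D (b(D) = 3 - (9*D + D) = 3 - 10*D)
P(l, B) = √(B² + l²)
b(12)*(-100 + P(-9, 7)) = (3 - 10*12)*(-100 + √(7² + (-9)²)) = (3 - 120)*(-100 + √(49 + 81)) = -117*(-100 + √130) = 11700 - 117*√130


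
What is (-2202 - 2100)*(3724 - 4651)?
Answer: 3987954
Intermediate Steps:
(-2202 - 2100)*(3724 - 4651) = -4302*(-927) = 3987954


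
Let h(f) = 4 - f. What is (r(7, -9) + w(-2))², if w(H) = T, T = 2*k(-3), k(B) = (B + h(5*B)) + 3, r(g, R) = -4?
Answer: 1156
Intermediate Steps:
k(B) = 7 - 4*B (k(B) = (B + (4 - 5*B)) + 3 = (4 - 4*B) + 3 = 7 - 4*B)
T = 38 (T = 2*(7 - 4*(-3)) = 2*(7 + 12) = 2*19 = 38)
w(H) = 38
(r(7, -9) + w(-2))² = (-4 + 38)² = 34² = 1156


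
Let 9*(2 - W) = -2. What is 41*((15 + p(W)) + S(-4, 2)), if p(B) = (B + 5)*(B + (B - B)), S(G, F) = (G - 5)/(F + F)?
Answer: 382571/324 ≈ 1180.8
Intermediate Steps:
W = 20/9 (W = 2 - ⅑*(-2) = 2 + 2/9 = 20/9 ≈ 2.2222)
S(G, F) = (-5 + G)/(2*F) (S(G, F) = (-5 + G)/((2*F)) = (-5 + G)*(1/(2*F)) = (-5 + G)/(2*F))
p(B) = B*(5 + B) (p(B) = (5 + B)*(B + 0) = (5 + B)*B = B*(5 + B))
41*((15 + p(W)) + S(-4, 2)) = 41*((15 + 20*(5 + 20/9)/9) + (½)*(-5 - 4)/2) = 41*((15 + (20/9)*(65/9)) + (½)*(½)*(-9)) = 41*((15 + 1300/81) - 9/4) = 41*(2515/81 - 9/4) = 41*(9331/324) = 382571/324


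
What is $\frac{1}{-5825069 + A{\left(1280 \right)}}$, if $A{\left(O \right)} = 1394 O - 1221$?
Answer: $- \frac{1}{4041970} \approx -2.474 \cdot 10^{-7}$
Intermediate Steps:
$A{\left(O \right)} = -1221 + 1394 O$
$\frac{1}{-5825069 + A{\left(1280 \right)}} = \frac{1}{-5825069 + \left(-1221 + 1394 \cdot 1280\right)} = \frac{1}{-5825069 + \left(-1221 + 1784320\right)} = \frac{1}{-5825069 + 1783099} = \frac{1}{-4041970} = - \frac{1}{4041970}$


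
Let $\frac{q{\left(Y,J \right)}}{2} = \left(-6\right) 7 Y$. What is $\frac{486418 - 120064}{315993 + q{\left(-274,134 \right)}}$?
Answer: $\frac{122118}{113003} \approx 1.0807$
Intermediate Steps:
$q{\left(Y,J \right)} = - 84 Y$ ($q{\left(Y,J \right)} = 2 \left(-6\right) 7 Y = 2 \left(- 42 Y\right) = - 84 Y$)
$\frac{486418 - 120064}{315993 + q{\left(-274,134 \right)}} = \frac{486418 - 120064}{315993 - -23016} = \frac{366354}{315993 + 23016} = \frac{366354}{339009} = 366354 \cdot \frac{1}{339009} = \frac{122118}{113003}$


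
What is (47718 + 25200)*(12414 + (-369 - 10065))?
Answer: 144377640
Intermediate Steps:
(47718 + 25200)*(12414 + (-369 - 10065)) = 72918*(12414 - 10434) = 72918*1980 = 144377640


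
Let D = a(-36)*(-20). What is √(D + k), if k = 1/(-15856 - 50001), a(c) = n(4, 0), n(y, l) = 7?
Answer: I*√607200288717/65857 ≈ 11.832*I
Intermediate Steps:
a(c) = 7
k = -1/65857 (k = 1/(-65857) = -1/65857 ≈ -1.5184e-5)
D = -140 (D = 7*(-20) = -140)
√(D + k) = √(-140 - 1/65857) = √(-9219981/65857) = I*√607200288717/65857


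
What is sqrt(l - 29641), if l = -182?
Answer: I*sqrt(29823) ≈ 172.69*I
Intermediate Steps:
sqrt(l - 29641) = sqrt(-182 - 29641) = sqrt(-29823) = I*sqrt(29823)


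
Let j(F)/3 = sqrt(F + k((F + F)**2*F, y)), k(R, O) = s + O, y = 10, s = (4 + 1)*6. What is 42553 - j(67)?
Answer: 42553 - 3*sqrt(107) ≈ 42522.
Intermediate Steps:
s = 30 (s = 5*6 = 30)
k(R, O) = 30 + O
j(F) = 3*sqrt(40 + F) (j(F) = 3*sqrt(F + (30 + 10)) = 3*sqrt(F + 40) = 3*sqrt(40 + F))
42553 - j(67) = 42553 - 3*sqrt(40 + 67) = 42553 - 3*sqrt(107)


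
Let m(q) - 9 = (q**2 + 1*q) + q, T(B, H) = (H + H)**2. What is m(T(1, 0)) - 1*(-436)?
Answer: 445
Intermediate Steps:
T(B, H) = 4*H**2 (T(B, H) = (2*H)**2 = 4*H**2)
m(q) = 9 + q**2 + 2*q (m(q) = 9 + ((q**2 + 1*q) + q) = 9 + ((q**2 + q) + q) = 9 + ((q + q**2) + q) = 9 + (q**2 + 2*q) = 9 + q**2 + 2*q)
m(T(1, 0)) - 1*(-436) = (9 + (4*0**2)**2 + 2*(4*0**2)) - 1*(-436) = (9 + (4*0)**2 + 2*(4*0)) + 436 = (9 + 0**2 + 2*0) + 436 = (9 + 0 + 0) + 436 = 9 + 436 = 445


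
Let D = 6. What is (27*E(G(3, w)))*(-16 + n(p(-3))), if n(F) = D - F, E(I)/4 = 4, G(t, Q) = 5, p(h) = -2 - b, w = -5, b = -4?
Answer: -5184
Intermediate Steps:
p(h) = 2 (p(h) = -2 - 1*(-4) = -2 + 4 = 2)
E(I) = 16 (E(I) = 4*4 = 16)
n(F) = 6 - F
(27*E(G(3, w)))*(-16 + n(p(-3))) = (27*16)*(-16 + (6 - 1*2)) = 432*(-16 + (6 - 2)) = 432*(-16 + 4) = 432*(-12) = -5184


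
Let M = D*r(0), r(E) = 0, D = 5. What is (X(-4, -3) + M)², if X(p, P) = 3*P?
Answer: 81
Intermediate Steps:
M = 0 (M = 5*0 = 0)
(X(-4, -3) + M)² = (3*(-3) + 0)² = (-9 + 0)² = (-9)² = 81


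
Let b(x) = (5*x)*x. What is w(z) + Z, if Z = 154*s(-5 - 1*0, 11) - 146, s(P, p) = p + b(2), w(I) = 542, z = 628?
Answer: 5170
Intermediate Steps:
b(x) = 5*x²
s(P, p) = 20 + p (s(P, p) = p + 5*2² = p + 5*4 = p + 20 = 20 + p)
Z = 4628 (Z = 154*(20 + 11) - 146 = 154*31 - 146 = 4774 - 146 = 4628)
w(z) + Z = 542 + 4628 = 5170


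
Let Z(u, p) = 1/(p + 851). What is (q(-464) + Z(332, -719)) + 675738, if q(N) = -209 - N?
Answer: 89231077/132 ≈ 6.7599e+5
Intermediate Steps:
Z(u, p) = 1/(851 + p)
(q(-464) + Z(332, -719)) + 675738 = ((-209 - 1*(-464)) + 1/(851 - 719)) + 675738 = ((-209 + 464) + 1/132) + 675738 = (255 + 1/132) + 675738 = 33661/132 + 675738 = 89231077/132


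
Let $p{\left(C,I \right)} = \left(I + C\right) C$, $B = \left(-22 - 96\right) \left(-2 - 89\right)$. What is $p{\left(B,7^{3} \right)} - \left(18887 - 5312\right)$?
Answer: $118974203$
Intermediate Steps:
$B = 10738$ ($B = \left(-118\right) \left(-91\right) = 10738$)
$p{\left(C,I \right)} = C \left(C + I\right)$ ($p{\left(C,I \right)} = \left(C + I\right) C = C \left(C + I\right)$)
$p{\left(B,7^{3} \right)} - \left(18887 - 5312\right) = 10738 \left(10738 + 7^{3}\right) - \left(18887 - 5312\right) = 10738 \left(10738 + 343\right) - \left(18887 - 5312\right) = 10738 \cdot 11081 - 13575 = 118987778 - 13575 = 118974203$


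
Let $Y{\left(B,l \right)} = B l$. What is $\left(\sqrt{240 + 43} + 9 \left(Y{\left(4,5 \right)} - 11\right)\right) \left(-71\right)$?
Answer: $-5751 - 71 \sqrt{283} \approx -6945.4$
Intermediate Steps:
$\left(\sqrt{240 + 43} + 9 \left(Y{\left(4,5 \right)} - 11\right)\right) \left(-71\right) = \left(\sqrt{240 + 43} + 9 \left(4 \cdot 5 - 11\right)\right) \left(-71\right) = \left(\sqrt{283} + 9 \left(20 - 11\right)\right) \left(-71\right) = \left(\sqrt{283} + 9 \cdot 9\right) \left(-71\right) = \left(\sqrt{283} + 81\right) \left(-71\right) = \left(81 + \sqrt{283}\right) \left(-71\right) = -5751 - 71 \sqrt{283}$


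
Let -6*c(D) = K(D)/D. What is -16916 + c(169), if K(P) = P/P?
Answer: -17152825/1014 ≈ -16916.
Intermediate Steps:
K(P) = 1
c(D) = -1/(6*D)
-16916 + c(169) = -16916 - ⅙/169 = -16916 - ⅙*1/169 = -16916 - 1/1014 = -17152825/1014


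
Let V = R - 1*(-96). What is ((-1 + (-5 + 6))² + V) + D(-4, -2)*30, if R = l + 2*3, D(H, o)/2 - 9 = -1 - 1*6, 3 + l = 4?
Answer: 223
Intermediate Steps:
l = 1 (l = -3 + 4 = 1)
D(H, o) = 4 (D(H, o) = 18 + 2*(-1 - 1*6) = 18 + 2*(-1 - 6) = 18 + 2*(-7) = 18 - 14 = 4)
R = 7 (R = 1 + 2*3 = 1 + 6 = 7)
V = 103 (V = 7 - 1*(-96) = 7 + 96 = 103)
((-1 + (-5 + 6))² + V) + D(-4, -2)*30 = ((-1 + (-5 + 6))² + 103) + 4*30 = ((-1 + 1)² + 103) + 120 = (0² + 103) + 120 = (0 + 103) + 120 = 103 + 120 = 223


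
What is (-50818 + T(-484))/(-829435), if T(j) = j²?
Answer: -183438/829435 ≈ -0.22116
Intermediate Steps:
(-50818 + T(-484))/(-829435) = (-50818 + (-484)²)/(-829435) = (-50818 + 234256)*(-1/829435) = 183438*(-1/829435) = -183438/829435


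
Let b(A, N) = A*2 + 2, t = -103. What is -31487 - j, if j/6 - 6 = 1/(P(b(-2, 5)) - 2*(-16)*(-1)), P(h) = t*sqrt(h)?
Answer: (-3246869*sqrt(2) + 1008730*I)/(-32*I + 103*sqrt(2)) ≈ -31523.0 - 0.039291*I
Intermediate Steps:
b(A, N) = 2 + 2*A (b(A, N) = 2*A + 2 = 2 + 2*A)
P(h) = -103*sqrt(h)
j = 36 + 6/(-32 - 103*I*sqrt(2)) (j = 36 + 6/(-103*sqrt(2 + 2*(-2)) - 2*(-16)*(-1)) = 36 + 6/(-103*sqrt(2 - 4) + 32*(-1)) = 36 + 6/(-103*I*sqrt(2) - 32) = 36 + 6/(-32 - 103*I*sqrt(2)) ≈ 35.991 + 0.039294*I)
-31487 - j = -31487 - (133420/3707 + 103*I*sqrt(2)/3707) = -31487 + (-133420/3707 - 103*I*sqrt(2)/3707) = -116855729/3707 - 103*I*sqrt(2)/3707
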